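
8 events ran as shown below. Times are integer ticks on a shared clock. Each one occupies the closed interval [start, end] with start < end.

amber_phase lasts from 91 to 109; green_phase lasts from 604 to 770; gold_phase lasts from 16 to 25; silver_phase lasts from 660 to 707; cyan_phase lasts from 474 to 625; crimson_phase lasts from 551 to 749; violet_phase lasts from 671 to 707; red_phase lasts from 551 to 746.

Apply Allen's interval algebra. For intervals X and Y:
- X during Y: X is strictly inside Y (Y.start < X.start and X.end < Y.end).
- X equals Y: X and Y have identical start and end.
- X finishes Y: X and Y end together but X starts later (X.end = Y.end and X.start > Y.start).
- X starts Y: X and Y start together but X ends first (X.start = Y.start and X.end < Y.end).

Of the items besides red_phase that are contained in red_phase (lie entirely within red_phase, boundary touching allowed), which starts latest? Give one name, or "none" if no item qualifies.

Target red_phase = [551, 746].
amber_phase [91, 109] → before → excluded.
crimson_phase [551, 749] → started-by → excluded.
cyan_phase [474, 625] → overlaps → excluded.
gold_phase [16, 25] → before → excluded.
green_phase [604, 770] → overlapped-by → excluded.
silver_phase [660, 707] → during → candidate.
violet_phase [671, 707] → during → candidate.
Among candidates, latest start is 671 → violet_phase.

violet_phase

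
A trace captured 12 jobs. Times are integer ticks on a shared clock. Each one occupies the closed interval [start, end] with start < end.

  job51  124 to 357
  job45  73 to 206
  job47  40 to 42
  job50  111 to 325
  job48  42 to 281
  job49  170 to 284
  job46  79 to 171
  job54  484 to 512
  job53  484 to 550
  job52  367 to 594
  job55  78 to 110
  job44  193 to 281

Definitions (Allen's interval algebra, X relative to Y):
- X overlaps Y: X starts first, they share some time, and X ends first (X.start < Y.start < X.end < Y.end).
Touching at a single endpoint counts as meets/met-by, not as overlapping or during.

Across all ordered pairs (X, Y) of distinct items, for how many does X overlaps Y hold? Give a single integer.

12

Checking all 132 ordered pairs for relation 'overlaps'; matching pairs in alphabetical order:
(job45, job44): job45 overlaps job44 ✓
(job45, job49): job45 overlaps job49 ✓
(job45, job50): job45 overlaps job50 ✓
(job45, job51): job45 overlaps job51 ✓
(job46, job49): job46 overlaps job49 ✓
(job46, job50): job46 overlaps job50 ✓
(job46, job51): job46 overlaps job51 ✓
(job48, job49): job48 overlaps job49 ✓
(job48, job50): job48 overlaps job50 ✓
(job48, job51): job48 overlaps job51 ✓
(job50, job51): job50 overlaps job51 ✓
(job55, job46): job55 overlaps job46 ✓
Count: 12.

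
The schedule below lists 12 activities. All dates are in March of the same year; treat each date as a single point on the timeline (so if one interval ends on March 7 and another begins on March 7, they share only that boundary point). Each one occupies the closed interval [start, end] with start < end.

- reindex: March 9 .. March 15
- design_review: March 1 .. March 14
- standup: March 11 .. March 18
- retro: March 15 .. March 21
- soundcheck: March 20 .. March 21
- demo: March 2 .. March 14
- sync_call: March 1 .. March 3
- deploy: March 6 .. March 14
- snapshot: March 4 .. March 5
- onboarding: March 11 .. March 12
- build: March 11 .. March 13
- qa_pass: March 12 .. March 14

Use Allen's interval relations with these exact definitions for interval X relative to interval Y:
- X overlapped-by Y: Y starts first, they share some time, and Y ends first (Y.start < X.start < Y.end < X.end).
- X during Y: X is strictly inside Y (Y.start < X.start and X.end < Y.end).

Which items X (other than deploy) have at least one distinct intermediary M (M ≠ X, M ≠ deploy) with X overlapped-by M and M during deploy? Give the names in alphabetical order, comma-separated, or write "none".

Target deploy = [March 6, March 14].
Intermediaries M with M during deploy: build, onboarding.
Via build — items with X overlapped-by build: qa_pass.
Via onboarding — items with X overlapped-by onboarding: none.
Union: qa_pass.

qa_pass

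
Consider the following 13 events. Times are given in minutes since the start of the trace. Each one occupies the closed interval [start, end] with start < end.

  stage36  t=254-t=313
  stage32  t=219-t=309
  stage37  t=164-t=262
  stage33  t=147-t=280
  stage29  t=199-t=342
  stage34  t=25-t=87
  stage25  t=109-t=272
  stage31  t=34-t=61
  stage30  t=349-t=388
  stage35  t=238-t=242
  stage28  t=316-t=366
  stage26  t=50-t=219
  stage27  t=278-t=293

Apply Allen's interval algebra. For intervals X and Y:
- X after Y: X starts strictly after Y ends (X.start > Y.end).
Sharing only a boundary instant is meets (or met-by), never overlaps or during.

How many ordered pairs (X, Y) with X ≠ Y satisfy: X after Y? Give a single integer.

44

Checking all 156 ordered pairs for relation 'after'; matching pairs in alphabetical order:
(stage25, stage31): stage25 after stage31 ✓
(stage25, stage34): stage25 after stage34 ✓
(stage27, stage25): stage27 after stage25 ✓
(stage27, stage26): stage27 after stage26 ✓
(stage27, stage31): stage27 after stage31 ✓
(stage27, stage34): stage27 after stage34 ✓
(stage27, stage35): stage27 after stage35 ✓
(stage27, stage37): stage27 after stage37 ✓
(stage28, stage25): stage28 after stage25 ✓
(stage28, stage26): stage28 after stage26 ✓
(stage28, stage27): stage28 after stage27 ✓
(stage28, stage31): stage28 after stage31 ✓
(stage28, stage32): stage28 after stage32 ✓
(stage28, stage33): stage28 after stage33 ✓
(stage28, stage34): stage28 after stage34 ✓
(stage28, stage35): stage28 after stage35 ✓
(stage28, stage36): stage28 after stage36 ✓
(stage28, stage37): stage28 after stage37 ✓
(stage29, stage31): stage29 after stage31 ✓
(stage29, stage34): stage29 after stage34 ✓
(stage30, stage25): stage30 after stage25 ✓
(stage30, stage26): stage30 after stage26 ✓
(stage30, stage27): stage30 after stage27 ✓
(stage30, stage29): stage30 after stage29 ✓
... plus 20 further pairs not listed.
Count: 44.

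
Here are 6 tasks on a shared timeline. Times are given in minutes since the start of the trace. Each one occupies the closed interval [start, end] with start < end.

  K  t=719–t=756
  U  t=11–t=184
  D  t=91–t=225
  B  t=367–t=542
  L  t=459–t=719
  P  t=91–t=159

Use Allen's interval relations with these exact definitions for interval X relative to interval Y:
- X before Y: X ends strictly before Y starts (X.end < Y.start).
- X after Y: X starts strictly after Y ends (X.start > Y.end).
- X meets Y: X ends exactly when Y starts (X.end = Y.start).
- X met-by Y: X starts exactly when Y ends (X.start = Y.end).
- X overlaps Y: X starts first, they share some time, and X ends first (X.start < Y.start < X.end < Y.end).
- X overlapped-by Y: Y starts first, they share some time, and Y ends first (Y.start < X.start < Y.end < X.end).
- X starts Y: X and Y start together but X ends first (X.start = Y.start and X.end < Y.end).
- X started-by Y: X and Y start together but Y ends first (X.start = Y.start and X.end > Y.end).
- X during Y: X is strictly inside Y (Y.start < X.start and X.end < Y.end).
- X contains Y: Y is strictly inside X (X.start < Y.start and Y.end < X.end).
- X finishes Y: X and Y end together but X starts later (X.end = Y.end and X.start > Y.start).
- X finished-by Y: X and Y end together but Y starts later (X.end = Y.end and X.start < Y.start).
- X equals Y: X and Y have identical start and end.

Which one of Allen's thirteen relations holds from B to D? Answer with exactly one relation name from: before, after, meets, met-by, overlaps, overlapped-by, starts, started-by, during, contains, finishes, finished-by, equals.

after

B = [t=367, t=542]; D = [t=91, t=225].
Compare endpoints: B.start > D.start, B.start > D.end, B.end > D.start, B.end > D.end.
That pattern is 'after'.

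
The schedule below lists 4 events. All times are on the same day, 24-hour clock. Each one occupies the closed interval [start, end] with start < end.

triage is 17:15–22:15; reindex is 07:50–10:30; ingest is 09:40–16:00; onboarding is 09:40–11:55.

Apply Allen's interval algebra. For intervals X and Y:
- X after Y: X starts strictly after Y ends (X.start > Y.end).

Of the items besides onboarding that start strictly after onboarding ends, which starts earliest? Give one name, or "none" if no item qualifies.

Target onboarding = [09:40, 11:55].
ingest [09:40, 16:00] → started-by → excluded.
reindex [07:50, 10:30] → overlaps → excluded.
triage [17:15, 22:15] → after → candidate.
Among candidates, earliest start is 17:15 → triage.

triage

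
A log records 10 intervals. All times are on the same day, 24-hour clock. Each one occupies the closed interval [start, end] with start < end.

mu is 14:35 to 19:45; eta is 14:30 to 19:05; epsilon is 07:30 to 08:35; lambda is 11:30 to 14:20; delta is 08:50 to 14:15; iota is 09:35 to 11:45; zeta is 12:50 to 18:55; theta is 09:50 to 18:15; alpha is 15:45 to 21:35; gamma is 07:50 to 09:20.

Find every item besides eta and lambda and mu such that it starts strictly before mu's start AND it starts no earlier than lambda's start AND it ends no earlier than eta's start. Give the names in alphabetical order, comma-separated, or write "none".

zeta

Conditions: its start is strictly before mu's start (X.start < 14:35) AND its start is no earlier than lambda's start (X.start >= 11:30) AND its end is no earlier than eta's start (X.end >= 14:30).
alpha: start 15:45 < 14:35? ✗; start 15:45 >= 11:30? ✓; end 21:35 >= 14:30? ✓ → no.
delta: start 08:50 < 14:35? ✓; start 08:50 >= 11:30? ✗; end 14:15 >= 14:30? ✗ → no.
epsilon: start 07:30 < 14:35? ✓; start 07:30 >= 11:30? ✗; end 08:35 >= 14:30? ✗ → no.
gamma: start 07:50 < 14:35? ✓; start 07:50 >= 11:30? ✗; end 09:20 >= 14:30? ✗ → no.
iota: start 09:35 < 14:35? ✓; start 09:35 >= 11:30? ✗; end 11:45 >= 14:30? ✗ → no.
theta: start 09:50 < 14:35? ✓; start 09:50 >= 11:30? ✗; end 18:15 >= 14:30? ✓ → no.
zeta: start 12:50 < 14:35? ✓; start 12:50 >= 11:30? ✓; end 18:55 >= 14:30? ✓ → yes.
Result: zeta.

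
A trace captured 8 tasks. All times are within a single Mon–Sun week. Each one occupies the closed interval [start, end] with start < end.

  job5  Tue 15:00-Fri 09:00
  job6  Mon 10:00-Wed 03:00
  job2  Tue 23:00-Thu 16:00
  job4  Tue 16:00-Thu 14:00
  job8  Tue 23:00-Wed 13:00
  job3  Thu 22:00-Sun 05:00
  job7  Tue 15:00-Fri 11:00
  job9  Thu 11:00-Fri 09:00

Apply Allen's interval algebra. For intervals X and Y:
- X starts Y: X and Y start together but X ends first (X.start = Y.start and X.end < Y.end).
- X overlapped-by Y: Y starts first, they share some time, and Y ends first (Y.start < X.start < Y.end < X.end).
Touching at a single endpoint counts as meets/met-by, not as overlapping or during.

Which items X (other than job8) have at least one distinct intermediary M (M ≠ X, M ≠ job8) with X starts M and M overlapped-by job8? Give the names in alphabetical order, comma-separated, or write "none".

none

Target job8 = [Tue 23:00, Wed 13:00].
Intermediaries M with M overlapped-by job8: none.
Union: none.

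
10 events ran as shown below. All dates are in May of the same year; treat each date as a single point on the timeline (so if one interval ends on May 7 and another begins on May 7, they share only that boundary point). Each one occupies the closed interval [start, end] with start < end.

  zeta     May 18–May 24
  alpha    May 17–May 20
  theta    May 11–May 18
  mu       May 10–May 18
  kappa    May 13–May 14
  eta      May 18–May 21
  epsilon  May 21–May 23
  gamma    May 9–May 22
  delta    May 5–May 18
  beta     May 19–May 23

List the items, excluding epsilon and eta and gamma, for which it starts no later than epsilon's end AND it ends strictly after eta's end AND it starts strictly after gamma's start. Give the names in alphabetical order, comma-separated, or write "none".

beta, zeta

Conditions: its start is no later than epsilon's end (X.start <= May 23) AND its end is strictly after eta's end (X.end > May 21) AND its start is strictly after gamma's start (X.start > May 9).
alpha: start May 17 <= May 23? ✓; end May 20 > May 21? ✗; start May 17 > May 9? ✓ → no.
beta: start May 19 <= May 23? ✓; end May 23 > May 21? ✓; start May 19 > May 9? ✓ → yes.
delta: start May 5 <= May 23? ✓; end May 18 > May 21? ✗; start May 5 > May 9? ✗ → no.
kappa: start May 13 <= May 23? ✓; end May 14 > May 21? ✗; start May 13 > May 9? ✓ → no.
mu: start May 10 <= May 23? ✓; end May 18 > May 21? ✗; start May 10 > May 9? ✓ → no.
theta: start May 11 <= May 23? ✓; end May 18 > May 21? ✗; start May 11 > May 9? ✓ → no.
zeta: start May 18 <= May 23? ✓; end May 24 > May 21? ✓; start May 18 > May 9? ✓ → yes.
Result: beta, zeta.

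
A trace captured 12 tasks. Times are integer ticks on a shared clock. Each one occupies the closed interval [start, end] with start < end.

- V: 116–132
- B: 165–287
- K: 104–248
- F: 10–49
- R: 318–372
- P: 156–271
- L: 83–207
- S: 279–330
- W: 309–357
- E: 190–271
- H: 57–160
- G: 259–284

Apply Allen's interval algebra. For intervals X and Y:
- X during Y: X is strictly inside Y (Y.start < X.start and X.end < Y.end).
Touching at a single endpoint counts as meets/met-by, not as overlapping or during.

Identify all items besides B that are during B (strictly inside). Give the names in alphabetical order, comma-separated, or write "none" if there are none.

Target B = [165, 287].
E [190, 271] → during → yes.
F [10, 49] → before → no.
G [259, 284] → during → yes.
H [57, 160] → before → no.
K [104, 248] → overlaps → no.
L [83, 207] → overlaps → no.
P [156, 271] → overlaps → no.
R [318, 372] → after → no.
S [279, 330] → overlapped-by → no.
V [116, 132] → before → no.
W [309, 357] → after → no.
Result: E, G.

E, G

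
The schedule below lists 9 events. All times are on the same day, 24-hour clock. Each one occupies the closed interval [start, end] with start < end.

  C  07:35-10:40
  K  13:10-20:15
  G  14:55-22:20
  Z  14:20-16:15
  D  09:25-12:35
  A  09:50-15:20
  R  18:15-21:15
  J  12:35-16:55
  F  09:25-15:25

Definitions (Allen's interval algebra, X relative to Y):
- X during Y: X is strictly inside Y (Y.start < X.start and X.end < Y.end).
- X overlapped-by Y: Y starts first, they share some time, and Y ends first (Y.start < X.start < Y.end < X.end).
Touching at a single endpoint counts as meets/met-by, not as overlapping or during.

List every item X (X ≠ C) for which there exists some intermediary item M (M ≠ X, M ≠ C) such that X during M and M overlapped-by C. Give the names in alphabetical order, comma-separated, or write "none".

Target C = [07:35, 10:40].
Intermediaries M with M overlapped-by C: A, D, F.
Via A — items with X during A: none.
Via D — items with X during D: none.
Via F — items with X during F: A.
Union: A.

A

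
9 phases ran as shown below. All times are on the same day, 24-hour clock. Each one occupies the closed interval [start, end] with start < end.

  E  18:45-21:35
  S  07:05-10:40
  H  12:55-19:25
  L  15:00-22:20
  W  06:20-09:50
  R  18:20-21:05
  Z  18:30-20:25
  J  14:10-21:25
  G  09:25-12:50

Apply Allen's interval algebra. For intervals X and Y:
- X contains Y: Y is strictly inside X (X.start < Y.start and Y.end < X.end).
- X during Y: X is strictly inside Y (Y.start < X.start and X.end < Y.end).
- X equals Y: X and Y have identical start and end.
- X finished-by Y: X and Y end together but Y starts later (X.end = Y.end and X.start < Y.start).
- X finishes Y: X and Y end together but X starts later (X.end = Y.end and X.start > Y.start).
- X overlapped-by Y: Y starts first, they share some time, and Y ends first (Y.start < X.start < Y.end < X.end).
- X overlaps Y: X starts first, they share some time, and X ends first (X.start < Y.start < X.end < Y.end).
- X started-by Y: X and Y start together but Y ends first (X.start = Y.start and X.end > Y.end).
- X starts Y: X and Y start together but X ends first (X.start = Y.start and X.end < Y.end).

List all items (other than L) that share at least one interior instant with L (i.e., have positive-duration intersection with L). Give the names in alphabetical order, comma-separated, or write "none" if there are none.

E, H, J, R, Z

Target L = [15:00, 22:20].
E [18:45, 21:35] → during → yes.
G [09:25, 12:50] → before → no.
H [12:55, 19:25] → overlaps → yes.
J [14:10, 21:25] → overlaps → yes.
R [18:20, 21:05] → during → yes.
S [07:05, 10:40] → before → no.
W [06:20, 09:50] → before → no.
Z [18:30, 20:25] → during → yes.
Result: E, H, J, R, Z.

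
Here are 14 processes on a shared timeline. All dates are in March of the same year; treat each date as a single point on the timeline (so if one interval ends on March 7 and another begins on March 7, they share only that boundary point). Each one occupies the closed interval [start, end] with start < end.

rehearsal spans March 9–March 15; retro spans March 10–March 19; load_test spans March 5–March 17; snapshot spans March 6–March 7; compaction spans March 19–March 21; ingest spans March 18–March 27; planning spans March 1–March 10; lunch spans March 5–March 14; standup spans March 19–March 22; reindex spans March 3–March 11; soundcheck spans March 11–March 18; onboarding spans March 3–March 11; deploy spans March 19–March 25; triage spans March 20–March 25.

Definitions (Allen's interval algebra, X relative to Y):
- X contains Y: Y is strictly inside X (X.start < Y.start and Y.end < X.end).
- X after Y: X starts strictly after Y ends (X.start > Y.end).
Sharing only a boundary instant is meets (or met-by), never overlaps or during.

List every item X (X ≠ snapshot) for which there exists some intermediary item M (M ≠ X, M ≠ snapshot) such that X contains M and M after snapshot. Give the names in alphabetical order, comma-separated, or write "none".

Target snapshot = [March 6, March 7].
Intermediaries M with M after snapshot: compaction, deploy, ingest, rehearsal, retro, soundcheck, standup, triage.
Via compaction — items with X contains compaction: ingest.
Via deploy — items with X contains deploy: ingest.
Via ingest — items with X contains ingest: none.
Via rehearsal — items with X contains rehearsal: load_test.
Via retro — items with X contains retro: none.
Via soundcheck — items with X contains soundcheck: retro.
Via standup — items with X contains standup: ingest.
Via triage — items with X contains triage: ingest.
Union: ingest, load_test, retro.

ingest, load_test, retro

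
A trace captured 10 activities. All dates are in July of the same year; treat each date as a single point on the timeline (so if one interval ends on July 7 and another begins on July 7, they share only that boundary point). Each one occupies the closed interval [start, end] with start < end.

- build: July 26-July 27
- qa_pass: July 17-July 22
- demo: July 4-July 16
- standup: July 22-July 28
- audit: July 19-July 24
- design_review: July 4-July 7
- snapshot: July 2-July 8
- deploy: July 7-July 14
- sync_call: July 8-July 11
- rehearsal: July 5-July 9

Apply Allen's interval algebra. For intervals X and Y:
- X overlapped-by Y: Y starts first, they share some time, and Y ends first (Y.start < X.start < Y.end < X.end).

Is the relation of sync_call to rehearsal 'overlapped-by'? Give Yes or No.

Yes

sync_call = [July 8, July 11], rehearsal = [July 5, July 9].
Actual relation of sync_call to rehearsal: overlapped-by.
Asked whether 'overlapped-by' holds → Yes.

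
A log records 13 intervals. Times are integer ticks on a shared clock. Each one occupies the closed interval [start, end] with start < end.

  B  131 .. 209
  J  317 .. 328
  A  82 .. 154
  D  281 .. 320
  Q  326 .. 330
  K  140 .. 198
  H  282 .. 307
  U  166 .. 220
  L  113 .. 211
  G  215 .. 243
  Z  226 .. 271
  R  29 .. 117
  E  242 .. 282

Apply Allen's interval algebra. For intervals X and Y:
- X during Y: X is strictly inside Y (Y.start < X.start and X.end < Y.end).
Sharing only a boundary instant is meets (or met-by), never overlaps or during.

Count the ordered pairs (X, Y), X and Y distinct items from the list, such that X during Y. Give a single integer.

4

Checking all 156 ordered pairs for relation 'during'; matching pairs in alphabetical order:
(B, L): B during L ✓
(H, D): H during D ✓
(K, B): K during B ✓
(K, L): K during L ✓
Count: 4.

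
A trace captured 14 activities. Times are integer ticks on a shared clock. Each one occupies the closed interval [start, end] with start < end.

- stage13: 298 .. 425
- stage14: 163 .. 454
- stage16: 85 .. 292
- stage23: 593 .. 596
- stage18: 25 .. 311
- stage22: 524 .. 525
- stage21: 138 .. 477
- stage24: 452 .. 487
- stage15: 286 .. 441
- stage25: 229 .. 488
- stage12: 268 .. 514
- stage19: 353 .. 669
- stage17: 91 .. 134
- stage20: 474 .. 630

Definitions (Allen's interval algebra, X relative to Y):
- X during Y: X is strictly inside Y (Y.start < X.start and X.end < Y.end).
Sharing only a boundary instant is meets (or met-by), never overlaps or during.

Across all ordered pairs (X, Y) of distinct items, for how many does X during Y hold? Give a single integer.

Checking all 182 ordered pairs for relation 'during'; matching pairs in alphabetical order:
(stage13, stage12): stage13 during stage12 ✓
(stage13, stage14): stage13 during stage14 ✓
(stage13, stage15): stage13 during stage15 ✓
(stage13, stage21): stage13 during stage21 ✓
(stage13, stage25): stage13 during stage25 ✓
(stage14, stage21): stage14 during stage21 ✓
(stage15, stage12): stage15 during stage12 ✓
(stage15, stage14): stage15 during stage14 ✓
(stage15, stage21): stage15 during stage21 ✓
(stage15, stage25): stage15 during stage25 ✓
(stage16, stage18): stage16 during stage18 ✓
(stage17, stage16): stage17 during stage16 ✓
(stage17, stage18): stage17 during stage18 ✓
(stage20, stage19): stage20 during stage19 ✓
(stage22, stage19): stage22 during stage19 ✓
(stage22, stage20): stage22 during stage20 ✓
(stage23, stage19): stage23 during stage19 ✓
(stage23, stage20): stage23 during stage20 ✓
(stage24, stage12): stage24 during stage12 ✓
(stage24, stage19): stage24 during stage19 ✓
(stage24, stage25): stage24 during stage25 ✓
Count: 21.

21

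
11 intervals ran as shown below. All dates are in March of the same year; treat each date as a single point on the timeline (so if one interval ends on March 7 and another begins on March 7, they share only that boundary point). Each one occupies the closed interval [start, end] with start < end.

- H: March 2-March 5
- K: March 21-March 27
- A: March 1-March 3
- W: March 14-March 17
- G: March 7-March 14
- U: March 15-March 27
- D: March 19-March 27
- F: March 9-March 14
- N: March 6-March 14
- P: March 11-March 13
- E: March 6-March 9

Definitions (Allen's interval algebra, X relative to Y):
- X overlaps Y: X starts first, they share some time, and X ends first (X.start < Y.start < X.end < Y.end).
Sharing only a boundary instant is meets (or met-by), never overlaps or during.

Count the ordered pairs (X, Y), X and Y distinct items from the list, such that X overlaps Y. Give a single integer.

Checking all 110 ordered pairs for relation 'overlaps'; matching pairs in alphabetical order:
(A, H): A overlaps H ✓
(E, G): E overlaps G ✓
(W, U): W overlaps U ✓
Count: 3.

3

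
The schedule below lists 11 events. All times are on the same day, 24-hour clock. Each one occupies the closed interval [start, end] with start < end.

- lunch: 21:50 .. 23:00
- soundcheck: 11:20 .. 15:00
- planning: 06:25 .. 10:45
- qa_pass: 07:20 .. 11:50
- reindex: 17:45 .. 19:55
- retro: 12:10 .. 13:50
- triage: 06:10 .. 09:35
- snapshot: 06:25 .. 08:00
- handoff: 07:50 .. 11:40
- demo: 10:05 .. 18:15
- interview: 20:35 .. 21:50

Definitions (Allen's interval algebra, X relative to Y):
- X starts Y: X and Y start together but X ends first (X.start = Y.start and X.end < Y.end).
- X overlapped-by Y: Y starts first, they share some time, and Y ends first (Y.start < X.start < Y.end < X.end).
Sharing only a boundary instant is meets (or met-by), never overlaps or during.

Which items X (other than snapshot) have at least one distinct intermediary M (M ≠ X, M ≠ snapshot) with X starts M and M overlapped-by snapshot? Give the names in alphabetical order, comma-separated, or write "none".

Target snapshot = [06:25, 08:00].
Intermediaries M with M overlapped-by snapshot: handoff, qa_pass.
Via handoff — items with X starts handoff: none.
Via qa_pass — items with X starts qa_pass: none.
Union: none.

none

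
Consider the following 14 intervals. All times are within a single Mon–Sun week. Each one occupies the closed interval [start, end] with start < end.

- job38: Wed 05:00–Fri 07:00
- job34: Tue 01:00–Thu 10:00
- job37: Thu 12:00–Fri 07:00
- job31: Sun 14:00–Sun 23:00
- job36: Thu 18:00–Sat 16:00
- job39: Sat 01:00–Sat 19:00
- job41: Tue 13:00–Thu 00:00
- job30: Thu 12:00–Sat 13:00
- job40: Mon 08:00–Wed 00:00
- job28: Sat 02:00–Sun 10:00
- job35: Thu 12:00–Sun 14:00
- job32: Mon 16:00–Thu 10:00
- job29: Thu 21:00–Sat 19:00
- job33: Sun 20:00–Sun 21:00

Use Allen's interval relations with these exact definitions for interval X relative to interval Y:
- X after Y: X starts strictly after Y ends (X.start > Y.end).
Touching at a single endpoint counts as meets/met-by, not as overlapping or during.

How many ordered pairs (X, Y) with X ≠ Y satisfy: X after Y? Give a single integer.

Checking all 182 ordered pairs for relation 'after'; matching pairs in alphabetical order:
(job28, job32): job28 after job32 ✓
(job28, job34): job28 after job34 ✓
(job28, job37): job28 after job37 ✓
(job28, job38): job28 after job38 ✓
(job28, job40): job28 after job40 ✓
(job28, job41): job28 after job41 ✓
(job29, job32): job29 after job32 ✓
(job29, job34): job29 after job34 ✓
(job29, job40): job29 after job40 ✓
(job29, job41): job29 after job41 ✓
(job30, job32): job30 after job32 ✓
(job30, job34): job30 after job34 ✓
(job30, job40): job30 after job40 ✓
(job30, job41): job30 after job41 ✓
(job31, job28): job31 after job28 ✓
(job31, job29): job31 after job29 ✓
(job31, job30): job31 after job30 ✓
(job31, job32): job31 after job32 ✓
(job31, job34): job31 after job34 ✓
(job31, job36): job31 after job36 ✓
(job31, job37): job31 after job37 ✓
(job31, job38): job31 after job38 ✓
(job31, job39): job31 after job39 ✓
(job31, job40): job31 after job40 ✓
... plus 32 further pairs not listed.
Count: 56.

56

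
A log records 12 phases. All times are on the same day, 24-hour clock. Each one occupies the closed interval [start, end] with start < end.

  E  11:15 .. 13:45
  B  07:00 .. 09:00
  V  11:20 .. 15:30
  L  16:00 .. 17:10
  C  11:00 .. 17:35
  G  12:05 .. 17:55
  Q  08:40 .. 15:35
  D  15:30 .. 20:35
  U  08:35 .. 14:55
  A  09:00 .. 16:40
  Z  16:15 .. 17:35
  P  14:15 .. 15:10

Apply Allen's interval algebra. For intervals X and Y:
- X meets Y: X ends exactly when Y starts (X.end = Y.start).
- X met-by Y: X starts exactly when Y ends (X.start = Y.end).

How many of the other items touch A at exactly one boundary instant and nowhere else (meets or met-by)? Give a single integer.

Target A = [09:00, 16:40].
B [07:00, 09:00] → meets → counts.
C [11:00, 17:35] → overlapped-by → no.
D [15:30, 20:35] → overlapped-by → no.
E [11:15, 13:45] → during → no.
G [12:05, 17:55] → overlapped-by → no.
L [16:00, 17:10] → overlapped-by → no.
P [14:15, 15:10] → during → no.
Q [08:40, 15:35] → overlaps → no.
U [08:35, 14:55] → overlaps → no.
V [11:20, 15:30] → during → no.
Z [16:15, 17:35] → overlapped-by → no.
Total: 1.

1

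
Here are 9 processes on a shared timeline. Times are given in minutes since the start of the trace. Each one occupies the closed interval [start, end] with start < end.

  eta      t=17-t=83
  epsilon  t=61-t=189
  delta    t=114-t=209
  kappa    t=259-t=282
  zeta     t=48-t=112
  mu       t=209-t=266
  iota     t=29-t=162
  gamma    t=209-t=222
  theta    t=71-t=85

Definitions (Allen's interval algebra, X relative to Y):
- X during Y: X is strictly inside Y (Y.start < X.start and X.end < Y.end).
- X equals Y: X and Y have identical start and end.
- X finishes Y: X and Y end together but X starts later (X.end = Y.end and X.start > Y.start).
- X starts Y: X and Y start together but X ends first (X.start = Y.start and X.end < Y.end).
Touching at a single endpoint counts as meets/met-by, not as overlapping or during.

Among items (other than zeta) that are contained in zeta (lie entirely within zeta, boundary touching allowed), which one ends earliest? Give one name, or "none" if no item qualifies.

theta

Target zeta = [t=48, t=112].
delta [t=114, t=209] → after → excluded.
epsilon [t=61, t=189] → overlapped-by → excluded.
eta [t=17, t=83] → overlaps → excluded.
gamma [t=209, t=222] → after → excluded.
iota [t=29, t=162] → contains → excluded.
kappa [t=259, t=282] → after → excluded.
mu [t=209, t=266] → after → excluded.
theta [t=71, t=85] → during → candidate.
Among candidates, earliest end is t=85 → theta.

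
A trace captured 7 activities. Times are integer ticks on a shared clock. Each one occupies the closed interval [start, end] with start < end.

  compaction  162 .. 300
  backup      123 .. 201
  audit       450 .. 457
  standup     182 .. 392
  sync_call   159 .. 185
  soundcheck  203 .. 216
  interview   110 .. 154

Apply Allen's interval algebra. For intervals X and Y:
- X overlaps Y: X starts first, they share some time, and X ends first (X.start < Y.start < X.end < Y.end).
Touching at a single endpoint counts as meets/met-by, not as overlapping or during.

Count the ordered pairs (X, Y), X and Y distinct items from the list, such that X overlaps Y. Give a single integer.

Checking all 42 ordered pairs for relation 'overlaps'; matching pairs in alphabetical order:
(backup, compaction): backup overlaps compaction ✓
(backup, standup): backup overlaps standup ✓
(compaction, standup): compaction overlaps standup ✓
(interview, backup): interview overlaps backup ✓
(sync_call, compaction): sync_call overlaps compaction ✓
(sync_call, standup): sync_call overlaps standup ✓
Count: 6.

6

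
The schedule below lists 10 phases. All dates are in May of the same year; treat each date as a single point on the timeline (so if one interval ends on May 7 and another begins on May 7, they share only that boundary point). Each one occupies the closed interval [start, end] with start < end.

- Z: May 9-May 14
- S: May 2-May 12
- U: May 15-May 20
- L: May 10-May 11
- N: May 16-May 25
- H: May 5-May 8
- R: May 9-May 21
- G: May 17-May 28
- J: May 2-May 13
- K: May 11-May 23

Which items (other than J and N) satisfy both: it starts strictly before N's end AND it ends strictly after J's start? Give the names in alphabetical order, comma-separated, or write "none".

G, H, K, L, R, S, U, Z

Conditions: its start is strictly before N's end (X.start < May 25) AND its end is strictly after J's start (X.end > May 2).
G: start May 17 < May 25? ✓; end May 28 > May 2? ✓ → yes.
H: start May 5 < May 25? ✓; end May 8 > May 2? ✓ → yes.
K: start May 11 < May 25? ✓; end May 23 > May 2? ✓ → yes.
L: start May 10 < May 25? ✓; end May 11 > May 2? ✓ → yes.
R: start May 9 < May 25? ✓; end May 21 > May 2? ✓ → yes.
S: start May 2 < May 25? ✓; end May 12 > May 2? ✓ → yes.
U: start May 15 < May 25? ✓; end May 20 > May 2? ✓ → yes.
Z: start May 9 < May 25? ✓; end May 14 > May 2? ✓ → yes.
Result: G, H, K, L, R, S, U, Z.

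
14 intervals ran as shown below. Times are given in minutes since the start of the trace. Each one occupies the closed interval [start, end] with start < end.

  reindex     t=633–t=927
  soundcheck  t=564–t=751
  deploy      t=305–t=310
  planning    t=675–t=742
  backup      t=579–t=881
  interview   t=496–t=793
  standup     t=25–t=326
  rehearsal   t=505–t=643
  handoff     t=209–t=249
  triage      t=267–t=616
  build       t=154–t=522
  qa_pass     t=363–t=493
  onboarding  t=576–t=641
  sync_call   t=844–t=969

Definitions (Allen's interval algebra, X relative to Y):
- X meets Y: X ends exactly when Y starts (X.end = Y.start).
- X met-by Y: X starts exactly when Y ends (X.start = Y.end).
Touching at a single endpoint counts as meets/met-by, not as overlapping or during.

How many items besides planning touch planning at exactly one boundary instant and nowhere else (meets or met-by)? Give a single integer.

0

Target planning = [t=675, t=742].
backup [t=579, t=881] → contains → no.
build [t=154, t=522] → before → no.
deploy [t=305, t=310] → before → no.
handoff [t=209, t=249] → before → no.
interview [t=496, t=793] → contains → no.
onboarding [t=576, t=641] → before → no.
qa_pass [t=363, t=493] → before → no.
rehearsal [t=505, t=643] → before → no.
reindex [t=633, t=927] → contains → no.
soundcheck [t=564, t=751] → contains → no.
standup [t=25, t=326] → before → no.
sync_call [t=844, t=969] → after → no.
triage [t=267, t=616] → before → no.
Total: 0.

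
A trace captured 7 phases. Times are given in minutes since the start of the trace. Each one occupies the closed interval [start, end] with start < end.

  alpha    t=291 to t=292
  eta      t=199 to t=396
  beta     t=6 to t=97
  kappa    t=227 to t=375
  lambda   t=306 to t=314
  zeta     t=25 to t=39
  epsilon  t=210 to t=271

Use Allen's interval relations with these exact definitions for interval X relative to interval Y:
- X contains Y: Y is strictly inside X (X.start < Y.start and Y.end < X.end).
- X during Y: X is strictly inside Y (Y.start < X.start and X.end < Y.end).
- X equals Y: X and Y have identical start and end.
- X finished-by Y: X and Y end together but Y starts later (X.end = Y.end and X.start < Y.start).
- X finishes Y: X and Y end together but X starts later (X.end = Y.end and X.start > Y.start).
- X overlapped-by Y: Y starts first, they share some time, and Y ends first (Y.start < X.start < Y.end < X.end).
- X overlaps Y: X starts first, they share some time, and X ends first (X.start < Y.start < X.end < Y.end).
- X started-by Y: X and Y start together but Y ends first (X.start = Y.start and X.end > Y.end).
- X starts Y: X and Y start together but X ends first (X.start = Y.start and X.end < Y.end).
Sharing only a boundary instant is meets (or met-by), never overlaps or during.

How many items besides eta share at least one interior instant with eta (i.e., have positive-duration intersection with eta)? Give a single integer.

Target eta = [t=199, t=396].
alpha [t=291, t=292] → during → counts.
beta [t=6, t=97] → before → no.
epsilon [t=210, t=271] → during → counts.
kappa [t=227, t=375] → during → counts.
lambda [t=306, t=314] → during → counts.
zeta [t=25, t=39] → before → no.
Total: 4.

4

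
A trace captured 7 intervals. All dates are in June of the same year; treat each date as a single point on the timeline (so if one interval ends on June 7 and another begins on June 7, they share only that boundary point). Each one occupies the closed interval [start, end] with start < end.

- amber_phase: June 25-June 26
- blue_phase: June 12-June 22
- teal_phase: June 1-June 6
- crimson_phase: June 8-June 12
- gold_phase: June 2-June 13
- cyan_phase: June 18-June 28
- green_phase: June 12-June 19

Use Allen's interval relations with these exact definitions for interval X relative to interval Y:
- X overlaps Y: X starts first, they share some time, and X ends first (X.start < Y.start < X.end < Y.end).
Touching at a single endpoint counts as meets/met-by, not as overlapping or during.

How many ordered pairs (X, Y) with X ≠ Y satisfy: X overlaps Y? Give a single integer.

5

Checking all 42 ordered pairs for relation 'overlaps'; matching pairs in alphabetical order:
(blue_phase, cyan_phase): blue_phase overlaps cyan_phase ✓
(gold_phase, blue_phase): gold_phase overlaps blue_phase ✓
(gold_phase, green_phase): gold_phase overlaps green_phase ✓
(green_phase, cyan_phase): green_phase overlaps cyan_phase ✓
(teal_phase, gold_phase): teal_phase overlaps gold_phase ✓
Count: 5.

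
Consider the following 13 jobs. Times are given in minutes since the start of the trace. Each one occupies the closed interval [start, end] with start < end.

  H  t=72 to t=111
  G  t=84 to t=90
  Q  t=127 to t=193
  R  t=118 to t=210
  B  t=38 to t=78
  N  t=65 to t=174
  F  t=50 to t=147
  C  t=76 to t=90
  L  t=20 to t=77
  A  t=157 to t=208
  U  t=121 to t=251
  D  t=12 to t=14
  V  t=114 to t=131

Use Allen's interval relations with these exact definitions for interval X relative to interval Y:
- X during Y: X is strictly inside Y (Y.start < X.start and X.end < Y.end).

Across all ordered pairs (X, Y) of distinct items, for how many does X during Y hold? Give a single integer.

14

Checking all 156 ordered pairs for relation 'during'; matching pairs in alphabetical order:
(A, R): A during R ✓
(A, U): A during U ✓
(C, F): C during F ✓
(C, H): C during H ✓
(C, N): C during N ✓
(G, F): G during F ✓
(G, H): G during H ✓
(G, N): G during N ✓
(H, F): H during F ✓
(H, N): H during N ✓
(Q, R): Q during R ✓
(Q, U): Q during U ✓
(V, F): V during F ✓
(V, N): V during N ✓
Count: 14.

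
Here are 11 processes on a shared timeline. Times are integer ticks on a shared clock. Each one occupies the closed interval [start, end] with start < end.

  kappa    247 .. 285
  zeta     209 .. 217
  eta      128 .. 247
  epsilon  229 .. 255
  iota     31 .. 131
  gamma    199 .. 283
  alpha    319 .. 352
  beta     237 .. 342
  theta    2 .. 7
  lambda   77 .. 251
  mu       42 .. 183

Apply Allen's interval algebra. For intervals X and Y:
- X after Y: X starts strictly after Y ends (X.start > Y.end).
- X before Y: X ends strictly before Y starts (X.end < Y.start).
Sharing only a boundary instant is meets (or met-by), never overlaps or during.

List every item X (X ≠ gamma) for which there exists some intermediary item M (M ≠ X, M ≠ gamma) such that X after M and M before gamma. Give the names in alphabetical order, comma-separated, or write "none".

Target gamma = [199, 283].
Intermediaries M with M before gamma: iota, mu, theta.
Via iota — items with X after iota: alpha, beta, epsilon, kappa, zeta.
Via mu — items with X after mu: alpha, beta, epsilon, kappa, zeta.
Via theta — items with X after theta: alpha, beta, epsilon, eta, iota, kappa, lambda, mu, zeta.
Union: alpha, beta, epsilon, eta, iota, kappa, lambda, mu, zeta.

alpha, beta, epsilon, eta, iota, kappa, lambda, mu, zeta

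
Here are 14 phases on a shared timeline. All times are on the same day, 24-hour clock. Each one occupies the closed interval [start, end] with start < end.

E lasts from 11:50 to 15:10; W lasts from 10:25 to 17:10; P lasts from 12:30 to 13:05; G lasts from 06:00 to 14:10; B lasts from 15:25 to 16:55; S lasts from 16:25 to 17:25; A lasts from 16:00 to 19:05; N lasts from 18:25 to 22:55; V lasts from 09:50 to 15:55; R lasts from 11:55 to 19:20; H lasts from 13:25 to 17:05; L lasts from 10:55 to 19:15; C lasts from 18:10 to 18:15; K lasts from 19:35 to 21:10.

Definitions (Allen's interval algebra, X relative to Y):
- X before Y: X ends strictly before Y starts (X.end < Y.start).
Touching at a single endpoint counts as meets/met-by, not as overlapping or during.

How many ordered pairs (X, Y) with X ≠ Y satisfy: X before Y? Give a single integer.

41

Checking all 182 ordered pairs for relation 'before'; matching pairs in alphabetical order:
(A, K): A before K ✓
(B, C): B before C ✓
(B, K): B before K ✓
(B, N): B before N ✓
(C, K): C before K ✓
(C, N): C before N ✓
(E, A): E before A ✓
(E, B): E before B ✓
(E, C): E before C ✓
(E, K): E before K ✓
(E, N): E before N ✓
(E, S): E before S ✓
(G, A): G before A ✓
(G, B): G before B ✓
(G, C): G before C ✓
(G, K): G before K ✓
(G, N): G before N ✓
(G, S): G before S ✓
(H, C): H before C ✓
(H, K): H before K ✓
(H, N): H before N ✓
(L, K): L before K ✓
(P, A): P before A ✓
(P, B): P before B ✓
... plus 17 further pairs not listed.
Count: 41.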